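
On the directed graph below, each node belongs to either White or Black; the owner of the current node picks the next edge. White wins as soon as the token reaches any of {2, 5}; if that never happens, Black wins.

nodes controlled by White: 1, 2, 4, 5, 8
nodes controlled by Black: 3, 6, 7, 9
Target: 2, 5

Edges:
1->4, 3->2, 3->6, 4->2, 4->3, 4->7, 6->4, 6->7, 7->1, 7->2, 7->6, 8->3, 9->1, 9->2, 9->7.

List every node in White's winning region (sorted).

A0 = {2, 5}
A1: add {4} — 4 (White) has 4→2.
A2: add {1} — 1 (White) has 1→4.
A3 = A2; e.g. 3 (Black) can still go to 6. Fixed point.
White's winning region = {1, 2, 4, 5}.

1, 2, 4, 5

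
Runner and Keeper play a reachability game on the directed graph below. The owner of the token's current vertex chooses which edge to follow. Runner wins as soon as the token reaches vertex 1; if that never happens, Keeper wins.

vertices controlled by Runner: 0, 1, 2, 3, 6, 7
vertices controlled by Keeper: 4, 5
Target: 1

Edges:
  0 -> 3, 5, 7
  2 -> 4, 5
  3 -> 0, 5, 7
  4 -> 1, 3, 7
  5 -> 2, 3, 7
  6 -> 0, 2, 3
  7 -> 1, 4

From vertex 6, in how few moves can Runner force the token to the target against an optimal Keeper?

A0 = {1}
A1: add {7} — 7 (Runner) has 7→1.
A2: add {0, 3} — 0 (Runner) has 0→7; 3 (Runner) has 3→7.
A3: add {4, 6} — 4 (Keeper): all of {1, 3, 7} already in; 6 (Runner) has 6→0.
6 enters the attractor at level 3, so Runner can force the target in 3 moves from there.

3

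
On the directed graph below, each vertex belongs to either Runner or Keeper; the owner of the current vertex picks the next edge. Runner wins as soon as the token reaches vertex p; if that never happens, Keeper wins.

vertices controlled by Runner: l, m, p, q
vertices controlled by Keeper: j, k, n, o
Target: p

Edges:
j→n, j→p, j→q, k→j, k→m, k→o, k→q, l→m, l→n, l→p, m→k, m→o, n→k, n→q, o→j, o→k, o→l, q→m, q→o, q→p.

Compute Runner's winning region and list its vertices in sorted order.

l, p, q

A0 = {p}
A1: add {l, q} — l (Runner) has l→p; q (Runner) has q→p.
A2 = A1; e.g. j (Keeper) can still go to n. Fixed point.
Runner's winning region = {l, p, q}.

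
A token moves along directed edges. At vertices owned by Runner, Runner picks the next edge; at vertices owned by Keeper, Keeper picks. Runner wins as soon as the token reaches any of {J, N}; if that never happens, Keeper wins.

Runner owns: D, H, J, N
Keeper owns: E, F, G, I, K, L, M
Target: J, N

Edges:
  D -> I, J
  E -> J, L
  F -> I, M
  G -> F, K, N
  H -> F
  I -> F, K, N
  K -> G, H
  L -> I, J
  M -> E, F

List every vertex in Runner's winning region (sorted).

A0 = {J, N}
A1: add {D} — D (Runner) has D→J.
A2 = A1; e.g. E (Keeper) can still go to L. Fixed point.
Runner's winning region = {D, J, N}.

D, J, N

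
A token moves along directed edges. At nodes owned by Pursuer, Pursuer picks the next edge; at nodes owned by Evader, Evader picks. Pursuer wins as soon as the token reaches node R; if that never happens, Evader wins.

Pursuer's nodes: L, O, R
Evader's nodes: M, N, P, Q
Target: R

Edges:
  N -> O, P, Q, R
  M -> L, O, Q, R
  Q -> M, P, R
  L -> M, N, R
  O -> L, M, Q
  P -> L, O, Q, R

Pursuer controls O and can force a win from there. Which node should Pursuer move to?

L

A0 = {R}
A1: add {L} — L (Pursuer) has L→R.
A2: add {O} — O (Pursuer) has O→L.
A3 = A2; e.g. M (Evader) can still go to Q. Fixed point.
From O, successor L is in the attractor (rank 1); the other successors M, Q are not.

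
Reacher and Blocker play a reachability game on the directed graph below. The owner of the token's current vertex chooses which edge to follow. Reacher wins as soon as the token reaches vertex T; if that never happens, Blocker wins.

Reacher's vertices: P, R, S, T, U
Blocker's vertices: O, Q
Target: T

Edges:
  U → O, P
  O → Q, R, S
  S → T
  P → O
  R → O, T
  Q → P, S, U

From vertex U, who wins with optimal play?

A0 = {T}
A1: add {R, S} — R (Reacher) has R→T; S (Reacher) has S→T.
A2 = A1; e.g. O (Blocker) can still go to Q. Fixed point.
U never enters the attractor, so Blocker can avoid the target forever.

Blocker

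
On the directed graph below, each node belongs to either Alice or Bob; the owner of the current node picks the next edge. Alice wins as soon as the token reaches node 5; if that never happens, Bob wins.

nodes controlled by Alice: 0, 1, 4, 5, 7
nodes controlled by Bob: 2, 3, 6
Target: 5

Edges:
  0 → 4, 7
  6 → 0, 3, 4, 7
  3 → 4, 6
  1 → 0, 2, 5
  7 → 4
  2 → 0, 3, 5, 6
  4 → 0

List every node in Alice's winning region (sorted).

1, 5

A0 = {5}
A1: add {1} — 1 (Alice) has 1→5.
A2 = A1; e.g. 0 (Alice) has no edge into A1. Fixed point.
Alice's winning region = {1, 5}.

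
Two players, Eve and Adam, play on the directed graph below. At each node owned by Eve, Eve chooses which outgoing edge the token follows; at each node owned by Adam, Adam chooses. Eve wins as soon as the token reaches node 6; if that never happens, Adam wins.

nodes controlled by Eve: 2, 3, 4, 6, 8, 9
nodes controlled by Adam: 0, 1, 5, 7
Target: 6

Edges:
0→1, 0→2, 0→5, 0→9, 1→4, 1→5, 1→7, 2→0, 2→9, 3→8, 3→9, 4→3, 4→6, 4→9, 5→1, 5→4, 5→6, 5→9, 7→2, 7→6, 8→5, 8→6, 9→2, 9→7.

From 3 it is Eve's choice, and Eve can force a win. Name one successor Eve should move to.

8

A0 = {6}
A1: add {4, 8} — 4 (Eve) has 4→6; 8 (Eve) has 8→6.
A2: add {3} — 3 (Eve) has 3→8.
A3 = A2; e.g. 0 (Adam) can still go to 1. Fixed point.
From 3, successor 8 is in the attractor (rank 1); the other successor 9 is not.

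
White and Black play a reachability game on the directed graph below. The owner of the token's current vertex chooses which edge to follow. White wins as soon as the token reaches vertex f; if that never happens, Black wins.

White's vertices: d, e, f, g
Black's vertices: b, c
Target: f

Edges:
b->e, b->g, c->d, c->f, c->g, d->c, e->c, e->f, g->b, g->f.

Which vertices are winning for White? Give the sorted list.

b, e, f, g

A0 = {f}
A1: add {e, g} — e (White) has e→f; g (White) has g→f.
A2: add {b} — b (Black): all of {e, g} already in.
A3 = A2; e.g. c (Black) can still go to d. Fixed point.
White's winning region = {b, e, f, g}.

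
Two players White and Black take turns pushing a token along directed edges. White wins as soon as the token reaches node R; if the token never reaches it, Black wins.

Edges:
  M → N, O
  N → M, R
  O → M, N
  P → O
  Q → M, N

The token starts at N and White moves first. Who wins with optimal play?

White

Track states (vertex, player-to-move).
A0 = {(R,White), (R,Black)}
A1: add {(N,White)}.
(N,White) ∈ A1 ⇒ White forces the target.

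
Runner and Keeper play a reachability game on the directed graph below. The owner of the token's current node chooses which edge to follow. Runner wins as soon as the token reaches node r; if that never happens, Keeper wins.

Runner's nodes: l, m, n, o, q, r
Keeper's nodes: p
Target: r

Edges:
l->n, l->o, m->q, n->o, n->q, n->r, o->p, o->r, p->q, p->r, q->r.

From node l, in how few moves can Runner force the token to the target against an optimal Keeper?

2

A0 = {r}
A1: add {n, o, q} — n (Runner) has n→r; o (Runner) has o→r; q (Runner) has q→r.
A2: add {l, m, p} — l (Runner) has l→n; m (Runner) has m→q; p (Keeper): all of {q, r} already in.
A2 = all vertices. Fixed point.
l enters the attractor at level 2, so Runner can force the target in 2 moves from there.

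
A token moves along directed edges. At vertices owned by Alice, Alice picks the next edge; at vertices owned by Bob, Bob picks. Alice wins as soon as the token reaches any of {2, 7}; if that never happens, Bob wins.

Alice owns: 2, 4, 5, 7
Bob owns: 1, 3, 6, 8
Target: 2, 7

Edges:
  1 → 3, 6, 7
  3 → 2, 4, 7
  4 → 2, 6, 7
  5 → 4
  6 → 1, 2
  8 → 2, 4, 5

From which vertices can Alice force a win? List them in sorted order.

2, 3, 4, 5, 7, 8

A0 = {2, 7}
A1: add {4} — 4 (Alice) has 4→2.
A2: add {3, 5} — 3 (Bob): all of {2, 4, 7} already in; 5 (Alice) has 5→4.
A3: add {8} — 8 (Bob): all of {2, 4, 5} already in.
A4 = A3; e.g. 1 (Bob) can still go to 6. Fixed point.
Alice's winning region = {2, 3, 4, 5, 7, 8}.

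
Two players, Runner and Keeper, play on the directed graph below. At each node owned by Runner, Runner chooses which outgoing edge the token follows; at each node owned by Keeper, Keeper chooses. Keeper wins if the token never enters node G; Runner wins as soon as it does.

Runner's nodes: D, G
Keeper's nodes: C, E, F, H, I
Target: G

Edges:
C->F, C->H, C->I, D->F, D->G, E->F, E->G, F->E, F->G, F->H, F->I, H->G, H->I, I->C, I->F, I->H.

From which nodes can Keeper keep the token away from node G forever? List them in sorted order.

C, E, F, H, I

A0 = {G}
A1: add {D} — D (Runner) has D→G.
A2 = A1; e.g. C (Keeper) can still go to F. Fixed point.
Runner's attractor = {D, G}; Keeper avoids the target exactly from the complement.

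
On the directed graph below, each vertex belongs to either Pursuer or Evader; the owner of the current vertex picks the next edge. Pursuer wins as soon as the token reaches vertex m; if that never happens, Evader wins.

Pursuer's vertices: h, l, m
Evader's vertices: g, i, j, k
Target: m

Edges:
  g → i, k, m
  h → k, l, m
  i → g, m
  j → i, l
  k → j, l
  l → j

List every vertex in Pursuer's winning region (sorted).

h, m

A0 = {m}
A1: add {h} — h (Pursuer) has h→m.
A2 = A1; e.g. g (Evader) can still go to i. Fixed point.
Pursuer's winning region = {h, m}.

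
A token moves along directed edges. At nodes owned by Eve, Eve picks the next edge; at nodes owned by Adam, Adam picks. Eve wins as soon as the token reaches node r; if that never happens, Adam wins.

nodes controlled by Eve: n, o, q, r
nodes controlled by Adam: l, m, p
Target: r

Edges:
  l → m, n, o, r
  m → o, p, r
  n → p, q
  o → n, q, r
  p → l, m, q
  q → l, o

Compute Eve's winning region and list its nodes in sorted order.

A0 = {r}
A1: add {o} — o (Eve) has o→r.
A2: add {q} — q (Eve) has q→o.
A3: add {n} — n (Eve) has n→q.
A4 = A3; e.g. l (Adam) can still go to m. Fixed point.
Eve's winning region = {n, o, q, r}.

n, o, q, r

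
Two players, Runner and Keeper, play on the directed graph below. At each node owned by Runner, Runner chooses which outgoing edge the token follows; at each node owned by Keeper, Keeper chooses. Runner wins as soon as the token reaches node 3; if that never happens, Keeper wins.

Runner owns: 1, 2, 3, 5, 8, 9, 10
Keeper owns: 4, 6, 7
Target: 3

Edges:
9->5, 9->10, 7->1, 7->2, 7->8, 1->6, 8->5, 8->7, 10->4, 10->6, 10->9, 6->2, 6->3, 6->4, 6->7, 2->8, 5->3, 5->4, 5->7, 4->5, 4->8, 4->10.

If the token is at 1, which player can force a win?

Keeper

A0 = {3}
A1: add {5} — 5 (Runner) has 5→3.
A2: add {8, 9} — 8 (Runner) has 8→5; 9 (Runner) has 9→5.
A3: add {2, 10} — 2 (Runner) has 2→8; 10 (Runner) has 10→9.
A4: add {4} — 4 (Keeper): all of {5, 8, 10} already in.
A5 = A4; e.g. 1 (Runner) has no edge into A4. Fixed point.
1 never enters the attractor, so Keeper can avoid the target forever.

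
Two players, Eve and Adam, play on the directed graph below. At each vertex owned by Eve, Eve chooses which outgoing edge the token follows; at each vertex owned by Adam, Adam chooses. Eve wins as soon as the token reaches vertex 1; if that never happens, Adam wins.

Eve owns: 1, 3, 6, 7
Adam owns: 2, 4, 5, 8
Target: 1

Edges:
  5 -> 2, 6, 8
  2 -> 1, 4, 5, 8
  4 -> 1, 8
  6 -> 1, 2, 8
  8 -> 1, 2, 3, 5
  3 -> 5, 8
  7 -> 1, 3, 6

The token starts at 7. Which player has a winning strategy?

Eve

A0 = {1}
A1: add {6, 7} — 6 (Eve) has 6→1; 7 (Eve) has 7→1.
A2 = A1; e.g. 2 (Adam) can still go to 4. Fixed point.
7 ∈ A1, so Eve can force the target.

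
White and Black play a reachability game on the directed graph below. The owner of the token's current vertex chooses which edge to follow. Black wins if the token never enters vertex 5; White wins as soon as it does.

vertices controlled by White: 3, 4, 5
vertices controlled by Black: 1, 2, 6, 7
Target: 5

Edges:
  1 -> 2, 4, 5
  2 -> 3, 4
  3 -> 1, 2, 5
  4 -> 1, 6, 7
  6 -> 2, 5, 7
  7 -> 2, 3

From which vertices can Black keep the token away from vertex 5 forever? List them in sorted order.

A0 = {5}
A1: add {3} — 3 (White) has 3→5.
A2 = A1; e.g. 1 (Black) can still go to 2. Fixed point.
White's attractor = {3, 5}; Black avoids the target exactly from the complement.

1, 2, 4, 6, 7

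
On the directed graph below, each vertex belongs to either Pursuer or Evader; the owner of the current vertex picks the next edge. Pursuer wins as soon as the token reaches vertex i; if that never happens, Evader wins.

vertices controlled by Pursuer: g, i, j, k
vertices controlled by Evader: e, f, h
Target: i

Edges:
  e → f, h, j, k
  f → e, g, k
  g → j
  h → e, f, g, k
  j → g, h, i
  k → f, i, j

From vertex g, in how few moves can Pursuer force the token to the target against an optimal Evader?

2

A0 = {i}
A1: add {j, k} — j (Pursuer) has j→i; k (Pursuer) has k→i.
A2: add {g} — g (Pursuer) has g→j.
A3 = A2; e.g. e (Evader) can still go to f. Fixed point.
g enters the attractor at level 2, so Pursuer can force the target in 2 moves from there.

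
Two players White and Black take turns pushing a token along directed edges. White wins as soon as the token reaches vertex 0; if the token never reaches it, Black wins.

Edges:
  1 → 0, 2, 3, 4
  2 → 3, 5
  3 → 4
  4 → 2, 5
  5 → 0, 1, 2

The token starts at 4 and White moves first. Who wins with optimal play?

Black

Track states (vertex, player-to-move).
A0 = {(0,White), (0,Black)}
A1: add {(1,White), (5,White)}.
A2 = A1; e.g. (1,Black) stays out. (4,White) never enters ⇒ Black avoids the target.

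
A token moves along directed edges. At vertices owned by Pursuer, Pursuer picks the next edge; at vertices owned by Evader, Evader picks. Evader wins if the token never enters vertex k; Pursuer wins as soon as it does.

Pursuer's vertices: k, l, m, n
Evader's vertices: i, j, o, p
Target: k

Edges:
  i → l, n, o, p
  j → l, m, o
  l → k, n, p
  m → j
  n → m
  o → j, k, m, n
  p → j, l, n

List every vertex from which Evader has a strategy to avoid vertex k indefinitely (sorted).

A0 = {k}
A1: add {l} — l (Pursuer) has l→k.
A2 = A1; e.g. i (Evader) can still go to n. Fixed point.
Pursuer's attractor = {k, l}; Evader avoids the target exactly from the complement.

i, j, m, n, o, p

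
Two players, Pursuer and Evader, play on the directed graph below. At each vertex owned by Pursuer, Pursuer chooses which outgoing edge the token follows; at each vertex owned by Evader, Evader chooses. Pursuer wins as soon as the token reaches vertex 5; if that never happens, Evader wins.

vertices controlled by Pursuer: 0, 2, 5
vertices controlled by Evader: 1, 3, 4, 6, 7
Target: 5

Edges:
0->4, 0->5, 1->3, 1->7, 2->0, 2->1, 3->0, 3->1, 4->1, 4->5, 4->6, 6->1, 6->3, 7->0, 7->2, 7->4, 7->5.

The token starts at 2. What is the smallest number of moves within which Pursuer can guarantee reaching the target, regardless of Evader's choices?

2

A0 = {5}
A1: add {0} — 0 (Pursuer) has 0→5.
A2: add {2} — 2 (Pursuer) has 2→0.
A3 = A2; e.g. 1 (Evader) can still go to 3. Fixed point.
2 enters the attractor at level 2, so Pursuer can force the target in 2 moves from there.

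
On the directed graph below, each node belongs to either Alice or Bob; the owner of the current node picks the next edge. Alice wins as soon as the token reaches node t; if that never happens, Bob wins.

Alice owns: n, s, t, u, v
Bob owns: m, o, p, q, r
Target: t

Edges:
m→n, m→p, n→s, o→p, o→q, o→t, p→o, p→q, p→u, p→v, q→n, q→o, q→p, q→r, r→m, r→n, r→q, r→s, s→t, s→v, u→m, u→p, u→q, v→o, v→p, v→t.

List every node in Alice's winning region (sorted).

A0 = {t}
A1: add {s, v} — s (Alice) has s→t; v (Alice) has v→t.
A2: add {n} — n (Alice) has n→s.
A3 = A2; e.g. m (Bob) can still go to p. Fixed point.
Alice's winning region = {n, s, t, v}.

n, s, t, v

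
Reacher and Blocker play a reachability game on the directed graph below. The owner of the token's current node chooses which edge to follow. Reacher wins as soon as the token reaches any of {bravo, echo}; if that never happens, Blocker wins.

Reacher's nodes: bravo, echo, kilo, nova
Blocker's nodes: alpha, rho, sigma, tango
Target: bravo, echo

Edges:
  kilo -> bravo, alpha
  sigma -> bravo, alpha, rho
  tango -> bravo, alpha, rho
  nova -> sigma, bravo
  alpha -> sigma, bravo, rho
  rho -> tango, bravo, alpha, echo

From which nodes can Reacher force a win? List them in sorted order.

A0 = {bravo, echo}
A1: add {kilo, nova} — kilo (Reacher) has kilo→bravo; nova (Reacher) has nova→bravo.
A2 = A1; e.g. sigma (Blocker) can still go to alpha. Fixed point.
Reacher's winning region = {bravo, echo, kilo, nova}.

bravo, echo, kilo, nova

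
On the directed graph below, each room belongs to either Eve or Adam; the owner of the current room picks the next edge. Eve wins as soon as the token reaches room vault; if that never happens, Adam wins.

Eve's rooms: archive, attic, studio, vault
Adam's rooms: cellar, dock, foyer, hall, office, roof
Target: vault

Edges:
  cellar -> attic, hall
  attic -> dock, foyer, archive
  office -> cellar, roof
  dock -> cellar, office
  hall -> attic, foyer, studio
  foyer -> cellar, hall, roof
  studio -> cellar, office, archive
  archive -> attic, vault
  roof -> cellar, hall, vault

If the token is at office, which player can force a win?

A0 = {vault}
A1: add {archive} — archive (Eve) has archive→vault.
A2: add {attic, studio} — attic (Eve) has attic→archive; studio (Eve) has studio→archive.
A3 = A2; e.g. cellar (Adam) can still go to hall. Fixed point.
office never enters the attractor, so Adam can avoid the target forever.

Adam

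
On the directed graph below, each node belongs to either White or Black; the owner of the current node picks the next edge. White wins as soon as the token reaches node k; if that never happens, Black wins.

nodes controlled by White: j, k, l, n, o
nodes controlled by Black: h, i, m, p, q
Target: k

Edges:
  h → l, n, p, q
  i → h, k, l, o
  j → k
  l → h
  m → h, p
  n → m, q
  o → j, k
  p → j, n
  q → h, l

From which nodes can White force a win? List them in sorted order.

j, k, o

A0 = {k}
A1: add {j, o} — j (White) has j→k; o (White) has o→k.
A2 = A1; e.g. h (Black) can still go to l. Fixed point.
White's winning region = {j, k, o}.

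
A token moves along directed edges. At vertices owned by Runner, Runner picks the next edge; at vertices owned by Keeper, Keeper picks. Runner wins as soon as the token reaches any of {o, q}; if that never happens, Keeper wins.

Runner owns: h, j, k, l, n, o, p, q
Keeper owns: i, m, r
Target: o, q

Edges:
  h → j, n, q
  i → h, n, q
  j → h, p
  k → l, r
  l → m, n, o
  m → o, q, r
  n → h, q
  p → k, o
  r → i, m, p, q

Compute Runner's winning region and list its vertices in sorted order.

h, i, j, k, l, n, o, p, q

A0 = {o, q}
A1: add {h, l, n, p} — h (Runner) has h→q; l (Runner) has l→o; n (Runner) has n→q; p (Runner) has p→o.
A2: add {i, j, k} — i (Keeper): all of {h, n, q} already in; j (Runner) has j→h; k (Runner) has k→l.
A3 = A2; e.g. m (Keeper) can still go to r. Fixed point.
Runner's winning region = {h, i, j, k, l, n, o, p, q}.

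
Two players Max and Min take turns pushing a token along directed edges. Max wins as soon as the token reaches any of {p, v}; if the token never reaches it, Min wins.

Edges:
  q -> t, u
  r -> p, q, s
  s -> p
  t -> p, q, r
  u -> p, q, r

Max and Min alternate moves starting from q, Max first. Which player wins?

Min

Track states (vertex, player-to-move).
A0 = {(p,Max), (p,Min), (v,Max), (v,Min)}
A1: add {(r,Max), (s,Max), (s,Min), (t,Max), (u,Max)}.
A2: add {(q,Min)}.
A3 = A2; e.g. (q,Max) stays out. (q,Max) never enters ⇒ Min avoids the target.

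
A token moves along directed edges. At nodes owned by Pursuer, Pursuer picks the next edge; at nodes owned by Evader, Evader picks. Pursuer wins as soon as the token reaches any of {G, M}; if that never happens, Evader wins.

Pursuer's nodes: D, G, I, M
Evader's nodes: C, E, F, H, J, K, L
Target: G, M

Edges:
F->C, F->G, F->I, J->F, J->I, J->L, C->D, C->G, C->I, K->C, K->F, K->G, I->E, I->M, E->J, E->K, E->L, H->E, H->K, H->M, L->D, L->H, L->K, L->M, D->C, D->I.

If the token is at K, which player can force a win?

A0 = {G, M}
A1: add {I} — I (Pursuer) has I→M.
A2: add {D} — D (Pursuer) has D→I.
A3: add {C} — C (Evader): all of {D, G, I} already in.
A4: add {F} — F (Evader): all of {C, G, I} already in.
A5: add {K} — K (Evader): all of {C, F, G} already in.
A6 = A5; e.g. E (Evader) can still go to J. Fixed point.
K ∈ A5, so Pursuer can force the target.

Pursuer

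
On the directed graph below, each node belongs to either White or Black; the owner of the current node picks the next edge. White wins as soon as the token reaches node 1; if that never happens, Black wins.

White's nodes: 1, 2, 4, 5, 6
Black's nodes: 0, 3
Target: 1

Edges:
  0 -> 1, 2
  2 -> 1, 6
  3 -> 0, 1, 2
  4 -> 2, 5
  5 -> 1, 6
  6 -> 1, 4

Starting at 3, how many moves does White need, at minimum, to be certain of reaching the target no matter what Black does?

3

A0 = {1}
A1: add {2, 5, 6} — 2 (White) has 2→1; 5 (White) has 5→1; 6 (White) has 6→1.
A2: add {0, 4} — 0 (Black): all of {1, 2} already in; 4 (White) has 4→2.
A3: add {3} — 3 (Black): all of {0, 1, 2} already in.
A3 = all vertices. Fixed point.
3 enters the attractor at level 3, so White can force the target in 3 moves from there.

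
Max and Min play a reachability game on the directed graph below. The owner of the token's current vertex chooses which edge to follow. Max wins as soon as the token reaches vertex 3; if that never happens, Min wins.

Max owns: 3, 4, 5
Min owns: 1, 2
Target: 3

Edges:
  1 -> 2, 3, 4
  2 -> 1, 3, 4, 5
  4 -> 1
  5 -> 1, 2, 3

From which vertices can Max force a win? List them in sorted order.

A0 = {3}
A1: add {5} — 5 (Max) has 5→3.
A2 = A1; e.g. 1 (Min) can still go to 2. Fixed point.
Max's winning region = {3, 5}.

3, 5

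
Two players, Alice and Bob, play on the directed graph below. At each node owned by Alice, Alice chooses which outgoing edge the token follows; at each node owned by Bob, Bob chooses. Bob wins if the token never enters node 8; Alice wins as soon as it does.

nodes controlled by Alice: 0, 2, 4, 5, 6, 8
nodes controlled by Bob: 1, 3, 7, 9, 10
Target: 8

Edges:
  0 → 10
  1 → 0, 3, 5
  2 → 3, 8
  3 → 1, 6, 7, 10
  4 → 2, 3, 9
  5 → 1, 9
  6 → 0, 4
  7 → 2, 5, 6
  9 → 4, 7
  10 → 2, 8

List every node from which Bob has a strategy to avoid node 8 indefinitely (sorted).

1, 3, 5, 7, 9

A0 = {8}
A1: add {2} — 2 (Alice) has 2→8.
A2: add {4, 10} — 4 (Alice) has 4→2; 10 (Bob): all of {2, 8} already in.
A3: add {0, 6} — 0 (Alice) has 0→10; 6 (Alice) has 6→4.
A4 = A3; e.g. 1 (Bob) can still go to 3. Fixed point.
Alice's attractor = {0, 2, 4, 6, 8, 10}; Bob avoids the target exactly from the complement.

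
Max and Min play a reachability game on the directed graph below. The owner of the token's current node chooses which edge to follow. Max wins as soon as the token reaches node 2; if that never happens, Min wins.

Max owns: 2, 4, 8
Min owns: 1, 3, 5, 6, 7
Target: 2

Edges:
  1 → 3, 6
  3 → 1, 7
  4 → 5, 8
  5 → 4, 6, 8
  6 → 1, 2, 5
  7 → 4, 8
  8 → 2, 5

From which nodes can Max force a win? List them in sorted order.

2, 4, 7, 8

A0 = {2}
A1: add {8} — 8 (Max) has 8→2.
A2: add {4} — 4 (Max) has 4→8.
A3: add {7} — 7 (Min): all of {4, 8} already in.
A4 = A3; e.g. 1 (Min) can still go to 3. Fixed point.
Max's winning region = {2, 4, 7, 8}.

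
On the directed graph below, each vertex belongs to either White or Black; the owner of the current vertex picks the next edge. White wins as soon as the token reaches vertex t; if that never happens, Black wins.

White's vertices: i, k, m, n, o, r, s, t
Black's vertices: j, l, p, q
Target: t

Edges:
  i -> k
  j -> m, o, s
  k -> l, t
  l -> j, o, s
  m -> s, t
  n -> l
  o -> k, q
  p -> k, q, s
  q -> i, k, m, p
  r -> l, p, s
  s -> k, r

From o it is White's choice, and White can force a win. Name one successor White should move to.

k

A0 = {t}
A1: add {k, m} — k (White) has k→t; m (White) has m→t.
A2: add {i, o, s} — i (White) has i→k; o (White) has o→k; s (White) has s→k.
A3: add {j, r} — j (Black): all of {m, o, s} already in; r (White) has r→s.
A4: add {l} — l (Black): all of {j, o, s} already in.
A5: add {n} — n (White) has n→l.
A6 = A5; e.g. p (Black) can still go to q. Fixed point.
From o, successor k is in the attractor (rank 1); the other successor q is not.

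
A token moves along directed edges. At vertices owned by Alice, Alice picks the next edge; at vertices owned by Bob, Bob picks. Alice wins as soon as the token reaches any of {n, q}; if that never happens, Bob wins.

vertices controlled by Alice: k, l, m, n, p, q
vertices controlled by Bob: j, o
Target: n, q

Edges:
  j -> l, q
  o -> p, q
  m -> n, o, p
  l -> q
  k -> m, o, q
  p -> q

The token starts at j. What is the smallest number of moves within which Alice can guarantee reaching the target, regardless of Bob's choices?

A0 = {n, q}
A1: add {k, l, m, p} — k (Alice) has k→q; l (Alice) has l→q; m (Alice) has m→n; p (Alice) has p→q.
A2: add {j, o} — j (Bob): all of {l, q} already in; o (Bob): all of {p, q} already in.
A2 = all vertices. Fixed point.
j enters the attractor at level 2, so Alice can force the target in 2 moves from there.

2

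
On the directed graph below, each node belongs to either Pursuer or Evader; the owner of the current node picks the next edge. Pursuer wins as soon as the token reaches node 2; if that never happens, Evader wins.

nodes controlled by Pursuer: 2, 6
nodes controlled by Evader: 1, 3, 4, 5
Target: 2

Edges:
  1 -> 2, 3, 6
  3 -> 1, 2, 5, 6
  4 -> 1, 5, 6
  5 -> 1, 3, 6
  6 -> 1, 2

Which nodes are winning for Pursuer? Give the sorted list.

2, 6

A0 = {2}
A1: add {6} — 6 (Pursuer) has 6→2.
A2 = A1; e.g. 1 (Evader) can still go to 3. Fixed point.
Pursuer's winning region = {2, 6}.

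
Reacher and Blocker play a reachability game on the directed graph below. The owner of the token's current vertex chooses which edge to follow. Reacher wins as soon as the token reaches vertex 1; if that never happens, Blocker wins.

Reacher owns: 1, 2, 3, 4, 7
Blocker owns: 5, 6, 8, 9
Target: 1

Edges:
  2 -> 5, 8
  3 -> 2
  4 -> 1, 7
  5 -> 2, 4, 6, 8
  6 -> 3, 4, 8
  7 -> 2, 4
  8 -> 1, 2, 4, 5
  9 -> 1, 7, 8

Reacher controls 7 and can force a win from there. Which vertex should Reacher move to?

4

A0 = {1}
A1: add {4} — 4 (Reacher) has 4→1.
A2: add {7} — 7 (Reacher) has 7→4.
A3 = A2; e.g. 2 (Reacher) has no edge into A2. Fixed point.
From 7, successor 4 is in the attractor (rank 1); the other successor 2 is not.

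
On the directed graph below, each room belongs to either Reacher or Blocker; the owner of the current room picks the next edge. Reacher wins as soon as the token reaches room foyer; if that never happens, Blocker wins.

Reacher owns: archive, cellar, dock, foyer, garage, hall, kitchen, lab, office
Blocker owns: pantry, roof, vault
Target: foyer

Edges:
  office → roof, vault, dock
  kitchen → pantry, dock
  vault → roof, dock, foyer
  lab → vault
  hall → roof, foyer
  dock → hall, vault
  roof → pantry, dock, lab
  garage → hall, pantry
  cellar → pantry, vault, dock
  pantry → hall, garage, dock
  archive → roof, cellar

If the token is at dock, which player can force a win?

A0 = {foyer}
A1: add {hall} — hall (Reacher) has hall→foyer.
A2: add {dock, garage} — garage (Reacher) has garage→hall; dock (Reacher) has dock→hall.
dock ∈ A2, so Reacher can force the target.

Reacher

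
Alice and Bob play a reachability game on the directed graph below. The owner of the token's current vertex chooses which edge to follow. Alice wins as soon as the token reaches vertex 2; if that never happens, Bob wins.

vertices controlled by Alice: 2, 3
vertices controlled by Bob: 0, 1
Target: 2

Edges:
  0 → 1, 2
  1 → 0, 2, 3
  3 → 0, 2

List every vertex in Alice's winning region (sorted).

2, 3

A0 = {2}
A1: add {3} — 3 (Alice) has 3→2.
A2 = A1; e.g. 0 (Bob) can still go to 1. Fixed point.
Alice's winning region = {2, 3}.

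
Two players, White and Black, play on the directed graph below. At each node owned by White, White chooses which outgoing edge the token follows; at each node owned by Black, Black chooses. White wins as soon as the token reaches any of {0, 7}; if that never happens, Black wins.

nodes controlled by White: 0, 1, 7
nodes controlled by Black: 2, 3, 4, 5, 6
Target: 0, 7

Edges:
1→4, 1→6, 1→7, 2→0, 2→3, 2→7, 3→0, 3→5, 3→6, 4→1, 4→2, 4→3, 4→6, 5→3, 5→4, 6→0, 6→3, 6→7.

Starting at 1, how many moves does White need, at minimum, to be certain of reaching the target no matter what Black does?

A0 = {0, 7}
A1: add {1} — 1 (White) has 1→7.
A2 = A1; e.g. 2 (Black) can still go to 3. Fixed point.
1 enters the attractor at level 1, so White can force the target in 1 move from there.

1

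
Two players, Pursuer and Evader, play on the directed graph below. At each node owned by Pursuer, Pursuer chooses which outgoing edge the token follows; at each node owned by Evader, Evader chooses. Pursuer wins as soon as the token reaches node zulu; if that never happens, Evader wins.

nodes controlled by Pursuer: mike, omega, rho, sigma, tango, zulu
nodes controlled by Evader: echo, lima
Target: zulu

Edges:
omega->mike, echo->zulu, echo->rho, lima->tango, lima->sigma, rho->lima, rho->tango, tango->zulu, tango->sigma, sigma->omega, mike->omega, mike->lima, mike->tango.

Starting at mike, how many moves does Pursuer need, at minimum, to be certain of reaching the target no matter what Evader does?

A0 = {zulu}
A1: add {tango} — tango (Pursuer) has tango→zulu.
A2: add {mike, rho} — rho (Pursuer) has rho→tango; mike (Pursuer) has mike→tango.
mike enters the attractor at level 2, so Pursuer can force the target in 2 moves from there.

2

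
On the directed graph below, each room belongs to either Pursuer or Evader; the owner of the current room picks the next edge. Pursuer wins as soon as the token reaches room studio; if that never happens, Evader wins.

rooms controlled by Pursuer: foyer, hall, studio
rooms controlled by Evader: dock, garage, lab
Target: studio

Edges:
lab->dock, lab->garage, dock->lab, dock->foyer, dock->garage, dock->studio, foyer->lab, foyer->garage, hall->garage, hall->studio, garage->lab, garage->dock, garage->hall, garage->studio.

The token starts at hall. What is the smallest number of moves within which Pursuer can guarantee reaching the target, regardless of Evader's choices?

A0 = {studio}
A1: add {hall} — hall (Pursuer) has hall→studio.
A2 = A1; e.g. lab (Evader) can still go to dock. Fixed point.
hall enters the attractor at level 1, so Pursuer can force the target in 1 move from there.

1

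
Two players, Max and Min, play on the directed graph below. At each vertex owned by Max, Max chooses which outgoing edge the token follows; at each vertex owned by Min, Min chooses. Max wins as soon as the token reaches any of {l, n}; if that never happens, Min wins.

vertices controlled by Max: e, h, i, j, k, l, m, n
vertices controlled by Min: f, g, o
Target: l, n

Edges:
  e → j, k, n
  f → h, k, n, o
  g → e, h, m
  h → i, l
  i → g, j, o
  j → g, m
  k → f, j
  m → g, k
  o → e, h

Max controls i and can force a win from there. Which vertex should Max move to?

o

A0 = {l, n}
A1: add {e, h} — e (Max) has e→n; h (Max) has h→l.
A2: add {o} — o (Min): all of {e, h} already in.
A3: add {i} — i (Max) has i→o.
A4 = A3; e.g. f (Min) can still go to k. Fixed point.
From i, successor o is in the attractor (rank 2); the other successors g, j are not.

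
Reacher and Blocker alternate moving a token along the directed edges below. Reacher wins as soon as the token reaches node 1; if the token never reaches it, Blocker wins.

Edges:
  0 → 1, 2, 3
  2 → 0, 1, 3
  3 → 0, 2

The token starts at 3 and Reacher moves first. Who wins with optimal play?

Track states (vertex, player-to-move).
A0 = {(1,Reacher), (1,Blocker)}
A1: add {(0,Reacher), (2,Reacher)}.
A2: add {(3,Blocker)}.
A3 = A2; e.g. (0,Blocker) stays out. (3,Reacher) never enters ⇒ Blocker avoids the target.

Blocker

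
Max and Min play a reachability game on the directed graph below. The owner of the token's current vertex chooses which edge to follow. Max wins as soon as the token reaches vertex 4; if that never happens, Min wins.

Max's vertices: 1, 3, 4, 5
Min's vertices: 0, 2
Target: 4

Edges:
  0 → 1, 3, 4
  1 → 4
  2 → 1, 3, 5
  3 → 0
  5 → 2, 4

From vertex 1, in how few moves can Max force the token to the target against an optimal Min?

1

A0 = {4}
A1: add {1, 5} — 1 (Max) has 1→4; 5 (Max) has 5→4.
A2 = A1; e.g. 0 (Min) can still go to 3. Fixed point.
1 enters the attractor at level 1, so Max can force the target in 1 move from there.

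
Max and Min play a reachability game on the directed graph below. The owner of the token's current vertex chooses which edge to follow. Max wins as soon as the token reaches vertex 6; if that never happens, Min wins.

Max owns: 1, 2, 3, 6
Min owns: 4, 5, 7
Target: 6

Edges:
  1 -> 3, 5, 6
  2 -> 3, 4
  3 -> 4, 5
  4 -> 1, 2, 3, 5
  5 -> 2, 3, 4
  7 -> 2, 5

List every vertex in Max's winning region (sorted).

1, 6

A0 = {6}
A1: add {1} — 1 (Max) has 1→6.
A2 = A1; e.g. 2 (Max) has no edge into A1. Fixed point.
Max's winning region = {1, 6}.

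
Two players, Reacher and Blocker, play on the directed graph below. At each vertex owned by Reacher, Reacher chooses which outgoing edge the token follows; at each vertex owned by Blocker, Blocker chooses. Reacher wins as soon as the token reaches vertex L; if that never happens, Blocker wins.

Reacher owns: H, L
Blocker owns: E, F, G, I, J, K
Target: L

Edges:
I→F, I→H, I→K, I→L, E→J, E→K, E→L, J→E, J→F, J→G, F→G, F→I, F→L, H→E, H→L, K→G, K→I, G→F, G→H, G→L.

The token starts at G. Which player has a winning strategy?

A0 = {L}
A1: add {H} — H (Reacher) has H→L.
A2 = A1; e.g. E (Blocker) can still go to J. Fixed point.
G never enters the attractor, so Blocker can avoid the target forever.

Blocker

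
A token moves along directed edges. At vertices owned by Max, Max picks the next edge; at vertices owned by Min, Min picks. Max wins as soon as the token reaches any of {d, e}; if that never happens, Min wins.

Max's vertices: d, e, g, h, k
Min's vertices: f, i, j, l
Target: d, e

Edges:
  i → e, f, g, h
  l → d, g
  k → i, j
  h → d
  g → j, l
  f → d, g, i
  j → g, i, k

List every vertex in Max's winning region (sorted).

d, e, h

A0 = {d, e}
A1: add {h} — h (Max) has h→d.
A2 = A1; e.g. f (Min) can still go to g. Fixed point.
Max's winning region = {d, e, h}.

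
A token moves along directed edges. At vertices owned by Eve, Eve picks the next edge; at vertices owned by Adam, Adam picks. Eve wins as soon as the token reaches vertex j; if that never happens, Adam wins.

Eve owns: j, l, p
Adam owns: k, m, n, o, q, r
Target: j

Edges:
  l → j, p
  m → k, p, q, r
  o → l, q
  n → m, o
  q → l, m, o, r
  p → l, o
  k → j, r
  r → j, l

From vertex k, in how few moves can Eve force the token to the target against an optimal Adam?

A0 = {j}
A1: add {l} — l (Eve) has l→j.
A2: add {p, r} — p (Eve) has p→l; r (Adam): all of {j, l} already in.
A3: add {k} — k (Adam): all of {j, r} already in.
A4 = A3; e.g. m (Adam) can still go to q. Fixed point.
k enters the attractor at level 3, so Eve can force the target in 3 moves from there.

3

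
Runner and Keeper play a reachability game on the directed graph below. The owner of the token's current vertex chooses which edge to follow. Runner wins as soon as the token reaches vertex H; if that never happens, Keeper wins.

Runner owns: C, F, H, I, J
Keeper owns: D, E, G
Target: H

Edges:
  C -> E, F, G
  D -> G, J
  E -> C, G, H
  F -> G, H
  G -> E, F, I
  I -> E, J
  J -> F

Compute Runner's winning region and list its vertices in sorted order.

A0 = {H}
A1: add {F} — F (Runner) has F→H.
A2: add {C, J} — C (Runner) has C→F; J (Runner) has J→F.
A3: add {I} — I (Runner) has I→J.
A4 = A3; e.g. D (Keeper) can still go to G. Fixed point.
Runner's winning region = {C, F, H, I, J}.

C, F, H, I, J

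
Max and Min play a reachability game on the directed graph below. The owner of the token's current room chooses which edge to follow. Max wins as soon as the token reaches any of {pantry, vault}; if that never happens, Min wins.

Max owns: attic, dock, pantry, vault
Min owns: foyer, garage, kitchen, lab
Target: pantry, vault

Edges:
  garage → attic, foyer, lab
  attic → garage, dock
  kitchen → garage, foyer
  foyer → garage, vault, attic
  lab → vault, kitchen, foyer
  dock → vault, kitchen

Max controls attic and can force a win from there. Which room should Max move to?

dock

A0 = {pantry, vault}
A1: add {dock} — dock (Max) has dock→vault.
A2: add {attic} — attic (Max) has attic→dock.
A3 = A2; e.g. garage (Min) can still go to foyer. Fixed point.
From attic, successor dock is in the attractor (rank 1); the other successor garage is not.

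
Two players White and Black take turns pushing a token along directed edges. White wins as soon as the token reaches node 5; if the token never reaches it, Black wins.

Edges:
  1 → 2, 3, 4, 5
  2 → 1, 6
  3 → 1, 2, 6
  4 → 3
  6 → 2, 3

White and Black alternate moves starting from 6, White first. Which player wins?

Track states (vertex, player-to-move).
A0 = {(5,White), (5,Black)}
A1: add {(1,White)}.
A2 = A1; e.g. (1,Black) stays out. (6,White) never enters ⇒ Black avoids the target.

Black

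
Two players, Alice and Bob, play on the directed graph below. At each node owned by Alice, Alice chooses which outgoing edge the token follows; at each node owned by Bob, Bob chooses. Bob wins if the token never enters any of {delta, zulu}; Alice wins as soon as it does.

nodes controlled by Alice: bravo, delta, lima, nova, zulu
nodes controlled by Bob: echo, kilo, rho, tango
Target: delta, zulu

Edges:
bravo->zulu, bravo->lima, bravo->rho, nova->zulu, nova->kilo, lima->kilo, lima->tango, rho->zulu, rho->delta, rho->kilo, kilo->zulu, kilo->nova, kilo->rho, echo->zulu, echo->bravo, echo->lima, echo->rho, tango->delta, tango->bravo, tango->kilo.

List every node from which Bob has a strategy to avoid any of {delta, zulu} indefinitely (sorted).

echo, kilo, lima, rho, tango

A0 = {delta, zulu}
A1: add {bravo, nova} — bravo (Alice) has bravo→zulu; nova (Alice) has nova→zulu.
A2 = A1; e.g. lima (Alice) has no edge into A1. Fixed point.
Alice's attractor = {bravo, delta, nova, zulu}; Bob avoids the target exactly from the complement.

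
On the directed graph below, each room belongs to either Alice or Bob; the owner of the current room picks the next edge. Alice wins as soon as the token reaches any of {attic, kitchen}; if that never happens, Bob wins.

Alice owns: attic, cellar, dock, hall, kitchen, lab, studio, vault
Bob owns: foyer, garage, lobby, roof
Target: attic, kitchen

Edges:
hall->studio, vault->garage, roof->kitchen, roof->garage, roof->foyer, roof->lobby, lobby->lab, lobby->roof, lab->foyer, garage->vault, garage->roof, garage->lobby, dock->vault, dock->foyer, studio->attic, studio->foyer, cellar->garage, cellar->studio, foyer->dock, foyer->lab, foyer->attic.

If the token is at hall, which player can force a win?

A0 = {attic, kitchen}
A1: add {studio} — studio (Alice) has studio→attic.
A2: add {cellar, hall} — hall (Alice) has hall→studio; cellar (Alice) has cellar→studio.
A3 = A2; e.g. dock (Alice) has no edge into A2. Fixed point.
hall ∈ A2, so Alice can force the target.

Alice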